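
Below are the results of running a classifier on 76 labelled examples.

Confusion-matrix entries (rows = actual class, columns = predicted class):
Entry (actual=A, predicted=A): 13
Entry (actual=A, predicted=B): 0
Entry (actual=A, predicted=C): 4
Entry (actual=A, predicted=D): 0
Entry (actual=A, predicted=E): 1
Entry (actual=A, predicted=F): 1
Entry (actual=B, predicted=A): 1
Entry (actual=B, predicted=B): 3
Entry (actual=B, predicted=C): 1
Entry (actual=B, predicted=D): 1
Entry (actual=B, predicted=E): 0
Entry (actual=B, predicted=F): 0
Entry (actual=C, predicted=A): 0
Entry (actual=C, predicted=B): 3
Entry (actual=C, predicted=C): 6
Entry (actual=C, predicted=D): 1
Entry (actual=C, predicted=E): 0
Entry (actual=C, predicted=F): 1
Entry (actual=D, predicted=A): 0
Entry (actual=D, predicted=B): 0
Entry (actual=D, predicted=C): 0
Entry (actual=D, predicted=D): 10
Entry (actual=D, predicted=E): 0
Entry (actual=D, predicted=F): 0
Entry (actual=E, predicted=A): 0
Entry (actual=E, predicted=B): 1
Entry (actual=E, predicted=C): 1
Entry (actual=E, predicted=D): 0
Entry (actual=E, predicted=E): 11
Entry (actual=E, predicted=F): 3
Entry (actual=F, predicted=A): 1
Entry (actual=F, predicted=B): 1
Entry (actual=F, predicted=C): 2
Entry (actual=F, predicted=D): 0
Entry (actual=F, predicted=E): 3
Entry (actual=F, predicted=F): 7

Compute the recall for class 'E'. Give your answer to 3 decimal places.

0.688

recall = TP/(TP+FN).
E: TP=11, FN=0+1+1+0+3=5 → 11/16 = 0.6875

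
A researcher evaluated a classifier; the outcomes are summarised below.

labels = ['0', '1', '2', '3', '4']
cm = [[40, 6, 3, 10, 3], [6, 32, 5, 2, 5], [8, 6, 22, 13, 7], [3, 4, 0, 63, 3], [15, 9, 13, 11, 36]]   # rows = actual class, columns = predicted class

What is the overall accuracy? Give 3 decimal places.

0.594

Accuracy = trace / total = (40+32+22+63+36=193) / 325 = 193/325 = 0.594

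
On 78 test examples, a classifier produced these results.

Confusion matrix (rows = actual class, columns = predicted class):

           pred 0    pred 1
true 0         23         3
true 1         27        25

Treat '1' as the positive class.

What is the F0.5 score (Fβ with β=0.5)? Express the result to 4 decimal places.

0.7622

Fβ = (1+β²)·TP / ((1+β²)·TP + β²·FN + FP), with β²=1/4
= 1.25·25 / (1.25·25 + 0.25·27 + 3) = 0.7622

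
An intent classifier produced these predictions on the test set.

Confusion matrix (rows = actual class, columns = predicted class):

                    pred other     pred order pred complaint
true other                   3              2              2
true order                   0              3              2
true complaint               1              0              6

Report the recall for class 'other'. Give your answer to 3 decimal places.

0.429

Take TP from the diagonal, FP from the rest of the 'other' prediction marginal, FN from the rest of the 'other' actual marginal.
recall = TP/(TP+FN).
other: TP=3, FN=2+2=4 → 3/7 = 0.4286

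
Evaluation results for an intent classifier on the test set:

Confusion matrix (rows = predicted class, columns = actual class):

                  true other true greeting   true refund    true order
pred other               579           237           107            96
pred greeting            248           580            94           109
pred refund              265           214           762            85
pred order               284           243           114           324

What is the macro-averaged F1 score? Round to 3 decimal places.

Per-class F1 score (2·TP/(2·TP+FP+FN)):
  other: TP=579, FP=237+107+96=440, FN=248+265+284=797 → 1158/2395 = 0.4835
  greeting: TP=580, FP=248+94+109=451, FN=237+214+243=694 → 1160/2305 = 0.5033
  refund: TP=762, FP=265+214+85=564, FN=107+94+114=315 → 1524/2403 = 0.6342
  order: TP=324, FP=284+243+114=641, FN=96+109+85=290 → 648/1579 = 0.4104
Macro-F1 score = mean = (0.4835 + 0.5033 + 0.6342 + 0.4104) / 4 = 0.508

0.508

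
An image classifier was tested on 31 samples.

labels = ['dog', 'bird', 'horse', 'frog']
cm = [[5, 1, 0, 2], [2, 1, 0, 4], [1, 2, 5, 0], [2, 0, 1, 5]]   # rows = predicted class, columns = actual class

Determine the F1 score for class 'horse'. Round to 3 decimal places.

0.714

Treat 'horse' as positive and all other classes as negative.
F1 score = 2·TP/(2·TP+FP+FN).
horse: TP=5, FP=1+2+0=3, FN=0+0+1=1 → 10/14 = 0.7143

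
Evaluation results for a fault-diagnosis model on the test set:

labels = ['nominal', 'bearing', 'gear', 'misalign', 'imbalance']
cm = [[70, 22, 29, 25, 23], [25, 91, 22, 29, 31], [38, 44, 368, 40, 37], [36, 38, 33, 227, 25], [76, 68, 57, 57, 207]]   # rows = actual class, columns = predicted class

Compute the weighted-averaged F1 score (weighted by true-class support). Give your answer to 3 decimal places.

Per-class F1 score (2·TP/(2·TP+FP+FN)):
  nominal: TP=70, FP=25+38+36+76=175, FN=22+29+25+23=99 → 140/414 = 0.3382
  bearing: TP=91, FP=22+44+38+68=172, FN=25+22+29+31=107 → 182/461 = 0.3948
  gear: TP=368, FP=29+22+33+57=141, FN=38+44+40+37=159 → 736/1036 = 0.7104
  misalign: TP=227, FP=25+29+40+57=151, FN=36+38+33+25=132 → 454/737 = 0.6160
  imbalance: TP=207, FP=23+31+37+25=116, FN=76+68+57+57=258 → 414/788 = 0.5254
Weighted-F1 score = Σ (supportᵢ/N)·F1 scoreᵢ with N=1718: (169/1718)·0.3382 + (198/1718)·0.3948 + (527/1718)·0.7104 + (359/1718)·0.6160 + (465/1718)·0.5254 = 0.568

0.568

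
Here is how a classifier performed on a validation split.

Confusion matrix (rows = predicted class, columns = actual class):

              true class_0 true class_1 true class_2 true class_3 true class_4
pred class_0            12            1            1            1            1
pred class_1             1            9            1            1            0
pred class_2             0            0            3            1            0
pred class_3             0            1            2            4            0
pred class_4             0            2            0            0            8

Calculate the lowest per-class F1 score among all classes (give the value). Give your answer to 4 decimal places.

Per-class F1 score (2·TP/(2·TP+FP+FN)):
  class_0: TP=12, FP=1+1+1+1=4, FN=1+0+0+0=1 → 24/29 = 0.82759
  class_1: TP=9, FP=1+1+1+0=3, FN=1+0+1+2=4 → 18/25 = 0.72000
  class_2: TP=3, FP=0+0+1+0=1, FN=1+1+2+0=4 → 6/11 = 0.54545
  class_3: TP=4, FP=0+1+2+0=3, FN=1+1+1+0=3 → 8/14 = 0.57143
  class_4: TP=8, FP=0+2+0+0=2, FN=1+0+0+0=1 → 16/19 = 0.84211
Lowest is class 'class_2' with F1 score = 0.5455.

0.5455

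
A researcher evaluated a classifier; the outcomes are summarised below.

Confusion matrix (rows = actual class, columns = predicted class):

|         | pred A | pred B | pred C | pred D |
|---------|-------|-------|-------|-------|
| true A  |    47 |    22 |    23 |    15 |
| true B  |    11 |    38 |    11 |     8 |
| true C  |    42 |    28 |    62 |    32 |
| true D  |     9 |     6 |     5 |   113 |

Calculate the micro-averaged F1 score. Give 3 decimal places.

Micro-averaging pools counts across classes: ΣTP=260, ΣFP=212, ΣFN=212.
Micro-F1 score = 2·TP/(2·TP+FP+FN) on pooled counts = 0.551 (equals overall accuracy in single-label multiclass).

0.551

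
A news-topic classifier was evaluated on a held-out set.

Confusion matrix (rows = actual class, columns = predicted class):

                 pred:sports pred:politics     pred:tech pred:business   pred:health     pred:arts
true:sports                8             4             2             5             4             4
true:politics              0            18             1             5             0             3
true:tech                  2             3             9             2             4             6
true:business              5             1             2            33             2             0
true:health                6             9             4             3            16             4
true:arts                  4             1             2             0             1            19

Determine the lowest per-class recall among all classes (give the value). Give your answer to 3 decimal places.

0.296

Per-class recall (TP/(TP+FN)):
  sports: TP=8, FN=4+2+5+4+4=19 → 8/27 = 0.2963
  politics: TP=18, FN=0+1+5+0+3=9 → 18/27 = 0.6667
  tech: TP=9, FN=2+3+2+4+6=17 → 9/26 = 0.3462
  business: TP=33, FN=5+1+2+2+0=10 → 33/43 = 0.7674
  health: TP=16, FN=6+9+4+3+4=26 → 16/42 = 0.3810
  arts: TP=19, FN=4+1+2+0+1=8 → 19/27 = 0.7037
Lowest is class 'sports' with recall = 0.296.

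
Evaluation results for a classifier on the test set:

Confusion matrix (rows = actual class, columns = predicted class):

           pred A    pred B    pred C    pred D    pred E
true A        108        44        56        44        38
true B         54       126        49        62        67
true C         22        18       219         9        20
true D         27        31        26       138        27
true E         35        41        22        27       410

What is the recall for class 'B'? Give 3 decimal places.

One-vs-rest for 'B': TP = diagonal; FP = other classes predicted 'B'; FN = 'B' predicted as other.
recall = TP/(TP+FN).
B: TP=126, FN=54+49+62+67=232 → 126/358 = 0.3520

0.352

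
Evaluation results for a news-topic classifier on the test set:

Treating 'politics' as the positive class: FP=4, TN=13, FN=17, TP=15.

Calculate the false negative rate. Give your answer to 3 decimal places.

0.531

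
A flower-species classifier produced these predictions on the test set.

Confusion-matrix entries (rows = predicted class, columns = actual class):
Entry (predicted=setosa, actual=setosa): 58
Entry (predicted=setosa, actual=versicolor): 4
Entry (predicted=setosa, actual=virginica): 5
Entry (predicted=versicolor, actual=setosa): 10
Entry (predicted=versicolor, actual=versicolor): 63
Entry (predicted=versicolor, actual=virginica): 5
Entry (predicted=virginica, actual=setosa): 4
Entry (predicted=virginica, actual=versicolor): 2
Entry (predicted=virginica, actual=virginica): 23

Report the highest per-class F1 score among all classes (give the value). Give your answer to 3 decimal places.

Per-class F1 score (2·TP/(2·TP+FP+FN)):
  setosa: TP=58, FP=4+5=9, FN=10+4=14 → 116/139 = 0.8345
  versicolor: TP=63, FP=10+5=15, FN=4+2=6 → 126/147 = 0.8571
  virginica: TP=23, FP=4+2=6, FN=5+5=10 → 46/62 = 0.7419
Highest is class 'versicolor' with F1 score = 0.857.

0.857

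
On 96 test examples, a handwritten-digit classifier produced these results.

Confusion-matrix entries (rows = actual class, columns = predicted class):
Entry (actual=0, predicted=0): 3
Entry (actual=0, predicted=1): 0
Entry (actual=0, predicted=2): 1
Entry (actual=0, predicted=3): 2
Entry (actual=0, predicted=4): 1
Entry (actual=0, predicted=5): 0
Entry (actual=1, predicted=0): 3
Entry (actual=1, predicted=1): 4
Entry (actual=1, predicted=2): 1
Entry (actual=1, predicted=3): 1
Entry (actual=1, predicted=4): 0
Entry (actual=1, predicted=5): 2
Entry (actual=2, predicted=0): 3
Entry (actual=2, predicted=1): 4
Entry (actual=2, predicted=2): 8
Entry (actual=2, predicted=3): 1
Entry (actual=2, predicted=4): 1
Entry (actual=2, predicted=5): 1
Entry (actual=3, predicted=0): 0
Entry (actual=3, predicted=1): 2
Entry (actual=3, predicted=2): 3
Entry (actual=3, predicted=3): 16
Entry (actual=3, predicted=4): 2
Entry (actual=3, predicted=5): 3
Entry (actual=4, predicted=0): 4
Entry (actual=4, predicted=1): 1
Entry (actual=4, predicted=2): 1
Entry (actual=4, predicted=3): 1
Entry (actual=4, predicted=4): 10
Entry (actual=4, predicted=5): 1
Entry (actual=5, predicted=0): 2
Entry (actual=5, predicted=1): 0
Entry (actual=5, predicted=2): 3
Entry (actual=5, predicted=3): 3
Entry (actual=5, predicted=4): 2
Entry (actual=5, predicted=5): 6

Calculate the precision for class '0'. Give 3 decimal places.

0.200

Take TP from the diagonal, FP from the rest of the '0' prediction marginal, FN from the rest of the '0' actual marginal.
precision = TP/(TP+FP).
0: TP=3, FP=3+3+0+4+2=12 → 3/15 = 0.2000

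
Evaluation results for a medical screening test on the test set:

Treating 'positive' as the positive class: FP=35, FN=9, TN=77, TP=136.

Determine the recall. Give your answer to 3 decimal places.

Recall = TP/(TP+FN) = 136/(136+9) = 136/145 = 0.938

0.938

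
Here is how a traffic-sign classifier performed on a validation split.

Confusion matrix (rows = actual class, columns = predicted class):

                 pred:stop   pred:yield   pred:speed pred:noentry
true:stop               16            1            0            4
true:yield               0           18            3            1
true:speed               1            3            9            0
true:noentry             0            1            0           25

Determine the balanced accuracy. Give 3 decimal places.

0.808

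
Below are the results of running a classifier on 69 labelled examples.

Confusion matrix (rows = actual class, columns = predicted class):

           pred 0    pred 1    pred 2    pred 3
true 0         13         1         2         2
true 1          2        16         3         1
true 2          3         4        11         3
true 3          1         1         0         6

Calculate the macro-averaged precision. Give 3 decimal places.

Per-class precision (TP/(TP+FP)):
  0: TP=13, FP=2+3+1=6 → 13/19 = 0.6842
  1: TP=16, FP=1+4+1=6 → 16/22 = 0.7273
  2: TP=11, FP=2+3+0=5 → 11/16 = 0.6875
  3: TP=6, FP=2+1+3=6 → 6/12 = 0.5000
Macro-precision = mean = (0.6842 + 0.7273 + 0.6875 + 0.5000) / 4 = 0.650

0.650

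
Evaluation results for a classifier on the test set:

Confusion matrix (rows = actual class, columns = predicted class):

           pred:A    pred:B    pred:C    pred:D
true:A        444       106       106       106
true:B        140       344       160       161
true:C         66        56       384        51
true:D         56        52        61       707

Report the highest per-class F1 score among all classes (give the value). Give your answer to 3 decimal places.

0.744

Per-class F1 score (2·TP/(2·TP+FP+FN)):
  A: TP=444, FP=140+66+56=262, FN=106+106+106=318 → 888/1468 = 0.6049
  B: TP=344, FP=106+56+52=214, FN=140+160+161=461 → 688/1363 = 0.5048
  C: TP=384, FP=106+160+61=327, FN=66+56+51=173 → 768/1268 = 0.6057
  D: TP=707, FP=106+161+51=318, FN=56+52+61=169 → 1414/1901 = 0.7438
Highest is class 'D' with F1 score = 0.744.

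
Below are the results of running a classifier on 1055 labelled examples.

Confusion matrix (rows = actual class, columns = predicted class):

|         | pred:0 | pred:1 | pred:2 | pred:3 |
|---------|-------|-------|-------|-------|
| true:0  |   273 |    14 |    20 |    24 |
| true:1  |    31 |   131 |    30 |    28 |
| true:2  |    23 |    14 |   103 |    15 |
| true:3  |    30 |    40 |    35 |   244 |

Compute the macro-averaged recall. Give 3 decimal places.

0.696

Per-class recall (TP/(TP+FN)):
  0: TP=273, FN=14+20+24=58 → 273/331 = 0.8248
  1: TP=131, FN=31+30+28=89 → 131/220 = 0.5955
  2: TP=103, FN=23+14+15=52 → 103/155 = 0.6645
  3: TP=244, FN=30+40+35=105 → 244/349 = 0.6991
Macro-recall = mean = (0.8248 + 0.5955 + 0.6645 + 0.6991) / 4 = 0.696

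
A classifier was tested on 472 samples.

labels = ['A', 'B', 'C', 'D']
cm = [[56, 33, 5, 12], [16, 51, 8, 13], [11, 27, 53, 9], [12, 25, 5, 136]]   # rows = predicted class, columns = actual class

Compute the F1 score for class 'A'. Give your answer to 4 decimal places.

0.5572

F1 score = 2·TP/(2·TP+FP+FN).
A: TP=56, FP=33+5+12=50, FN=16+11+12=39 → 112/201 = 0.55721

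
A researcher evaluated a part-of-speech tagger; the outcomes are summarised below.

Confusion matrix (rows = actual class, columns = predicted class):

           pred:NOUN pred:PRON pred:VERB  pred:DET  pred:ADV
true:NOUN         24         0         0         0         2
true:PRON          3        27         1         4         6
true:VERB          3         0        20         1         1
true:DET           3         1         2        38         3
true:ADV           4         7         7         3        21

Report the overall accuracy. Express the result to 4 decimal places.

0.7182

Accuracy = trace / total = (24+27+20+38+21=130) / 181 = 130/181 = 0.7182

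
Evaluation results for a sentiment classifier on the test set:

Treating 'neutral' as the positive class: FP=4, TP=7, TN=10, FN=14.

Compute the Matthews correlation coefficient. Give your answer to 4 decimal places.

MCC = (TP·TN − FP·FN) / √((TP+FP)(TP+FN)(TN+FP)(TN+FN))
Numerator = 7·10 − 4·14 = 14
Denominator = √(11·21·14·24) = √77616 = 278.5965
MCC = 14 / 278.5965 = 0.0503

0.0503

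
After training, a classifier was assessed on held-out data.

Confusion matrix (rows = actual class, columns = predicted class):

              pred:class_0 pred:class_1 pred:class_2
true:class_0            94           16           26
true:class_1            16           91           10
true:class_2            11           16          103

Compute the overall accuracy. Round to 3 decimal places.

0.752

Accuracy = trace / total = (94+91+103=288) / 383 = 288/383 = 0.752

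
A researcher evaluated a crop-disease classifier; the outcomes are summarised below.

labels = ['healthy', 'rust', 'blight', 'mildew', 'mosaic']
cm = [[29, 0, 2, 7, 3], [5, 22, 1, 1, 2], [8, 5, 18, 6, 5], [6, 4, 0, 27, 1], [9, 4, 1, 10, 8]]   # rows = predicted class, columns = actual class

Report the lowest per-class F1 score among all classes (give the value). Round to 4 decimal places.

Per-class F1 score (2·TP/(2·TP+FP+FN)):
  healthy: TP=29, FP=0+2+7+3=12, FN=5+8+6+9=28 → 58/98 = 0.59184
  rust: TP=22, FP=5+1+1+2=9, FN=0+5+4+4=13 → 44/66 = 0.66667
  blight: TP=18, FP=8+5+6+5=24, FN=2+1+0+1=4 → 36/64 = 0.56250
  mildew: TP=27, FP=6+4+0+1=11, FN=7+1+6+10=24 → 54/89 = 0.60674
  mosaic: TP=8, FP=9+4+1+10=24, FN=3+2+5+1=11 → 16/51 = 0.31373
Lowest is class 'mosaic' with F1 score = 0.3137.

0.3137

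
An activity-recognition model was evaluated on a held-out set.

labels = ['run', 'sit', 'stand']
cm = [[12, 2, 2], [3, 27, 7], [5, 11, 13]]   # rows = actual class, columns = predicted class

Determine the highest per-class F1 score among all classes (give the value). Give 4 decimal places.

0.7013

Per-class F1 score (2·TP/(2·TP+FP+FN)):
  run: TP=12, FP=3+5=8, FN=2+2=4 → 24/36 = 0.66667
  sit: TP=27, FP=2+11=13, FN=3+7=10 → 54/77 = 0.70130
  stand: TP=13, FP=2+7=9, FN=5+11=16 → 26/51 = 0.50980
Highest is class 'sit' with F1 score = 0.7013.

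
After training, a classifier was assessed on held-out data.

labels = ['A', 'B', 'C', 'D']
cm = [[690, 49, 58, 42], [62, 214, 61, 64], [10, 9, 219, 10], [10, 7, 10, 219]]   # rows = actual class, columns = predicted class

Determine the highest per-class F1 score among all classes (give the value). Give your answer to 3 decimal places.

0.857

Per-class F1 score (2·TP/(2·TP+FP+FN)):
  A: TP=690, FP=62+10+10=82, FN=49+58+42=149 → 1380/1611 = 0.8566
  B: TP=214, FP=49+9+7=65, FN=62+61+64=187 → 428/680 = 0.6294
  C: TP=219, FP=58+61+10=129, FN=10+9+10=29 → 438/596 = 0.7349
  D: TP=219, FP=42+64+10=116, FN=10+7+10=27 → 438/581 = 0.7539
Highest is class 'A' with F1 score = 0.857.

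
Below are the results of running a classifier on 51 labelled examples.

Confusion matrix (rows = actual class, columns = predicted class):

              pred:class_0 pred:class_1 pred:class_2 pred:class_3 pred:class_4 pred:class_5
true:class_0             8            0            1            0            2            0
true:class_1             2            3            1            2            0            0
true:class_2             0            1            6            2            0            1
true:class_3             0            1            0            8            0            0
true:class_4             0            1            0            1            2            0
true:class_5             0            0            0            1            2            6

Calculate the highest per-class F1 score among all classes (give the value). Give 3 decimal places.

Per-class F1 score (2·TP/(2·TP+FP+FN)):
  class_0: TP=8, FP=2+0+0+0+0=2, FN=0+1+0+2+0=3 → 16/21 = 0.7619
  class_1: TP=3, FP=0+1+1+1+0=3, FN=2+1+2+0+0=5 → 6/14 = 0.4286
  class_2: TP=6, FP=1+1+0+0+0=2, FN=0+1+2+0+1=4 → 12/18 = 0.6667
  class_3: TP=8, FP=0+2+2+1+1=6, FN=0+1+0+0+0=1 → 16/23 = 0.6957
  class_4: TP=2, FP=2+0+0+0+2=4, FN=0+1+0+1+0=2 → 4/10 = 0.4000
  class_5: TP=6, FP=0+0+1+0+0=1, FN=0+0+0+1+2=3 → 12/16 = 0.7500
Highest is class 'class_0' with F1 score = 0.762.

0.762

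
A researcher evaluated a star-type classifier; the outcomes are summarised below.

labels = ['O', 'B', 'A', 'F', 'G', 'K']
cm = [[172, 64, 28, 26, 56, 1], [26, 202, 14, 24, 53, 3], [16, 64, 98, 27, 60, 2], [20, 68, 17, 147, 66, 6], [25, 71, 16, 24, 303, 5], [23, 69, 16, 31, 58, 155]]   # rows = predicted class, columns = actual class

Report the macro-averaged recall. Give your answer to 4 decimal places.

0.5734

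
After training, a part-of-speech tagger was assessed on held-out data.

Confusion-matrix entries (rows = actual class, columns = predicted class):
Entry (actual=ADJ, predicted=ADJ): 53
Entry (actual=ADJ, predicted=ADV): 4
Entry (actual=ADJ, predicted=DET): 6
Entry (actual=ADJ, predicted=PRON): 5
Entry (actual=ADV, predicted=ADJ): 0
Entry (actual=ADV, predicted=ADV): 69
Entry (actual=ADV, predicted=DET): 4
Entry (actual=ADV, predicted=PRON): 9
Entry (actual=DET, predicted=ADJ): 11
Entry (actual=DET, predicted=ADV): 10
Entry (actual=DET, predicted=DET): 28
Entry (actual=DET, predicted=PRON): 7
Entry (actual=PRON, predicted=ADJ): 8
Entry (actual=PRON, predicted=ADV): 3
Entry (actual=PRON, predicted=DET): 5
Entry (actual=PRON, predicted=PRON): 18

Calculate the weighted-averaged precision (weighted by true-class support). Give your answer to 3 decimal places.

0.700

Per-class precision (TP/(TP+FP)):
  ADJ: TP=53, FP=0+11+8=19 → 53/72 = 0.7361
  ADV: TP=69, FP=4+10+3=17 → 69/86 = 0.8023
  DET: TP=28, FP=6+4+5=15 → 28/43 = 0.6512
  PRON: TP=18, FP=5+9+7=21 → 18/39 = 0.4615
Weighted-precision = Σ (supportᵢ/N)·precisionᵢ with N=240: (68/240)·0.7361 + (82/240)·0.8023 + (56/240)·0.6512 + (34/240)·0.4615 = 0.700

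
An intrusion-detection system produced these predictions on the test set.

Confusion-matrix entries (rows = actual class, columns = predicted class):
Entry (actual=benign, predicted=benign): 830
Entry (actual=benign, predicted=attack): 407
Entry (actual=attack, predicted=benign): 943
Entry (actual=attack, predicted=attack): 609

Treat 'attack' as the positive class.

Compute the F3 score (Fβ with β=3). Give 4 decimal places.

Fβ = (1+β²)·TP / ((1+β²)·TP + β²·FN + FP), with β²=9
= 10·609 / (10·609 + 9·943 + 407) = 0.4064

0.4064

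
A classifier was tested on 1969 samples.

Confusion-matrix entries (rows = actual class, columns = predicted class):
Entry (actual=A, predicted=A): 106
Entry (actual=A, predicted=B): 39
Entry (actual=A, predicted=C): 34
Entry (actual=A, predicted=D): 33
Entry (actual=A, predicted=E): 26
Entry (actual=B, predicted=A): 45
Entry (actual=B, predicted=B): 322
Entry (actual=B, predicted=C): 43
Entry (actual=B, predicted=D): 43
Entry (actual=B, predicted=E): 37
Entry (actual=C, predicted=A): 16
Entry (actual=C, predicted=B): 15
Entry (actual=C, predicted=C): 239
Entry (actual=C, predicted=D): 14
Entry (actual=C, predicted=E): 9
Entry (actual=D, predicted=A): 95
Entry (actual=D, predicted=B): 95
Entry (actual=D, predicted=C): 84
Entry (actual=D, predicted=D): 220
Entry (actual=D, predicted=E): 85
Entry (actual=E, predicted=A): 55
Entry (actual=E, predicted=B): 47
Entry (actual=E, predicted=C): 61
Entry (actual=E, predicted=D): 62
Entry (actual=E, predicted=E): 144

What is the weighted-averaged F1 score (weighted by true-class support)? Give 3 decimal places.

0.516

Per-class F1 score (2·TP/(2·TP+FP+FN)):
  A: TP=106, FP=45+16+95+55=211, FN=39+34+33+26=132 → 212/555 = 0.3820
  B: TP=322, FP=39+15+95+47=196, FN=45+43+43+37=168 → 644/1008 = 0.6389
  C: TP=239, FP=34+43+84+61=222, FN=16+15+14+9=54 → 478/754 = 0.6340
  D: TP=220, FP=33+43+14+62=152, FN=95+95+84+85=359 → 440/951 = 0.4627
  E: TP=144, FP=26+37+9+85=157, FN=55+47+61+62=225 → 288/670 = 0.4299
Weighted-F1 score = Σ (supportᵢ/N)·F1 scoreᵢ with N=1969: (238/1969)·0.3820 + (490/1969)·0.6389 + (293/1969)·0.6340 + (579/1969)·0.4627 + (369/1969)·0.4299 = 0.516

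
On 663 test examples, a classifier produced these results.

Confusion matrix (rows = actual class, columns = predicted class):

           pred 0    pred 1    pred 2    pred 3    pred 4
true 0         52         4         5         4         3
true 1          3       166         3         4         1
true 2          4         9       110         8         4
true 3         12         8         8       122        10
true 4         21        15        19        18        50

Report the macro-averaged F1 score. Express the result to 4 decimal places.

0.7215

Per-class F1 score (2·TP/(2·TP+FP+FN)):
  0: TP=52, FP=3+4+12+21=40, FN=4+5+4+3=16 → 104/160 = 0.65000
  1: TP=166, FP=4+9+8+15=36, FN=3+3+4+1=11 → 332/379 = 0.87599
  2: TP=110, FP=5+3+8+19=35, FN=4+9+8+4=25 → 220/280 = 0.78571
  3: TP=122, FP=4+4+8+18=34, FN=12+8+8+10=38 → 244/316 = 0.77215
  4: TP=50, FP=3+1+4+10=18, FN=21+15+19+18=73 → 100/191 = 0.52356
Macro-F1 score = mean = (0.65000 + 0.87599 + 0.78571 + 0.77215 + 0.52356) / 5 = 0.7215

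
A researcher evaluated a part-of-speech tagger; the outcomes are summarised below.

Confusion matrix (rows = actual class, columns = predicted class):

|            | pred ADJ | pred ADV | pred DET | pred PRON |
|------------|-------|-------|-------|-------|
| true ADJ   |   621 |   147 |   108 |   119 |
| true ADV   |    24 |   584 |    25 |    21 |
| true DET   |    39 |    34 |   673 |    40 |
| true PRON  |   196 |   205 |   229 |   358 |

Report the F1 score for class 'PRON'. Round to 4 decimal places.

F1 score = 2·TP/(2·TP+FP+FN).
PRON: TP=358, FP=119+21+40=180, FN=196+205+229=630 → 716/1526 = 0.46920

0.4692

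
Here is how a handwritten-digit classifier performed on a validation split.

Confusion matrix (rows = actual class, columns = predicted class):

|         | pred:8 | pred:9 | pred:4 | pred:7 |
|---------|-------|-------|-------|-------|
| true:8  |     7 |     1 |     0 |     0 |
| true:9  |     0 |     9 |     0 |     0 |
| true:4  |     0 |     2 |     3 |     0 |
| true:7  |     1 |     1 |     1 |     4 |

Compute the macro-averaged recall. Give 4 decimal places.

Per-class recall (TP/(TP+FN)):
  8: TP=7, FN=1+0+0=1 → 7/8 = 0.87500
  9: TP=9, FN=0+0+0=0 → 9/9 = 1.00000
  4: TP=3, FN=0+2+0=2 → 3/5 = 0.60000
  7: TP=4, FN=1+1+1=3 → 4/7 = 0.57143
Macro-recall = mean = (0.87500 + 1.00000 + 0.60000 + 0.57143) / 4 = 0.7616

0.7616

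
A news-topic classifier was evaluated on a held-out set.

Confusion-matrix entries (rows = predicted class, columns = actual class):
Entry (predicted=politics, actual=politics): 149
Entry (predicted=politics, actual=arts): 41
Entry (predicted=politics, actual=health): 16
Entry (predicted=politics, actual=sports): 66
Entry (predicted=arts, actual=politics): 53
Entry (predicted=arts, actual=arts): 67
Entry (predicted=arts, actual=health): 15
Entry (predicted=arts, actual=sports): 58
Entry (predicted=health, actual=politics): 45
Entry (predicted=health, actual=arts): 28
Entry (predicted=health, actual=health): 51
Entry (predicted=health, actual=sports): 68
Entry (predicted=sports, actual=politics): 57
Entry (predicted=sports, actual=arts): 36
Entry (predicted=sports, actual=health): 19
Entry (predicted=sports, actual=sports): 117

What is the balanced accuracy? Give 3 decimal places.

Balanced accuracy = mean of per-class recall.
  politics: recall = 149/304 = 0.4901
  arts: recall = 67/172 = 0.3895
  health: recall = 51/101 = 0.5050
  sports: recall = 117/309 = 0.3786
Mean = (0.4901 + 0.3895 + 0.5050 + 0.3786) / 4 = 0.441

0.441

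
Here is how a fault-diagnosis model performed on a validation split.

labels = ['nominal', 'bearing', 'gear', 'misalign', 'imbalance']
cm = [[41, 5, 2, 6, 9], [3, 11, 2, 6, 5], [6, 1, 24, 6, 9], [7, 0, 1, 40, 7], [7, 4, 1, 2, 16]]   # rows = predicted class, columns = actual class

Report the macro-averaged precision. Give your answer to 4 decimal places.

0.5681

Per-class precision (TP/(TP+FP)):
  nominal: TP=41, FP=5+2+6+9=22 → 41/63 = 0.65079
  bearing: TP=11, FP=3+2+6+5=16 → 11/27 = 0.40741
  gear: TP=24, FP=6+1+6+9=22 → 24/46 = 0.52174
  misalign: TP=40, FP=7+0+1+7=15 → 40/55 = 0.72727
  imbalance: TP=16, FP=7+4+1+2=14 → 16/30 = 0.53333
Macro-precision = mean = (0.65079 + 0.40741 + 0.52174 + 0.72727 + 0.53333) / 5 = 0.5681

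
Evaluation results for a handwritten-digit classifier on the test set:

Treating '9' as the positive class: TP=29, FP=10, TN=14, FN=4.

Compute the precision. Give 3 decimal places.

Precision = TP/(TP+FP) = 29/(29+10) = 29/39 = 0.744

0.744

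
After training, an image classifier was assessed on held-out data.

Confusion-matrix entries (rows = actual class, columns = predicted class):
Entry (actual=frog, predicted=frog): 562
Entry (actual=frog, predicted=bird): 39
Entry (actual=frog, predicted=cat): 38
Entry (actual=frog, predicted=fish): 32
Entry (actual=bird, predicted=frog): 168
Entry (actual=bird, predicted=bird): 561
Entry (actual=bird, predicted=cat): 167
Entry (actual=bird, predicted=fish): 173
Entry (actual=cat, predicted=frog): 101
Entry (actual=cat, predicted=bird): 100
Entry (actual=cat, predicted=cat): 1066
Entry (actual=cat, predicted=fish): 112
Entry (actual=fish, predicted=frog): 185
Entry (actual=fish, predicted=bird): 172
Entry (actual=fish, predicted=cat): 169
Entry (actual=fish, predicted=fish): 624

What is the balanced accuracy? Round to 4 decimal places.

0.6695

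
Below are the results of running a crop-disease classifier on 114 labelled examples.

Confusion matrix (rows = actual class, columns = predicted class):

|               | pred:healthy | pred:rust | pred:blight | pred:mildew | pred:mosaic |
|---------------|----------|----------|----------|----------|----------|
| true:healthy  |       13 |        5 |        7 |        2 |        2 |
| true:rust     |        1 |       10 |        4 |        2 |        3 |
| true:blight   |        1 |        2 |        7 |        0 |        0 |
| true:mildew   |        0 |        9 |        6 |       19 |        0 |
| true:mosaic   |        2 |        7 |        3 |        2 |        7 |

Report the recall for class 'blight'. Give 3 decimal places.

One-vs-rest for 'blight': TP = diagonal; FP = other classes predicted 'blight'; FN = 'blight' predicted as other.
recall = TP/(TP+FN).
blight: TP=7, FN=1+2+0+0=3 → 7/10 = 0.7000

0.700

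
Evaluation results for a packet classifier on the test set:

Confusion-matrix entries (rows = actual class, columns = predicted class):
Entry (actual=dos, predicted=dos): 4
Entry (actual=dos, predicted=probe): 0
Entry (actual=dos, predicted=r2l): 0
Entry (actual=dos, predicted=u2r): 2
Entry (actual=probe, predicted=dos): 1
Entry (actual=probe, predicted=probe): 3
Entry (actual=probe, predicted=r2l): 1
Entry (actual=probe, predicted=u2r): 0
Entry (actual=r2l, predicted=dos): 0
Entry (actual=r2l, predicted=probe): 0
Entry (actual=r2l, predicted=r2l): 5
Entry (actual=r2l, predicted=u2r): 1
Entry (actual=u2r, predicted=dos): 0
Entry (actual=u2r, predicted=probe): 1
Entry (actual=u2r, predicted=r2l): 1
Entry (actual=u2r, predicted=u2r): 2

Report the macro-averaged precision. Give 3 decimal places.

Per-class precision (TP/(TP+FP)):
  dos: TP=4, FP=1+0+0=1 → 4/5 = 0.8000
  probe: TP=3, FP=0+0+1=1 → 3/4 = 0.7500
  r2l: TP=5, FP=0+1+1=2 → 5/7 = 0.7143
  u2r: TP=2, FP=2+0+1=3 → 2/5 = 0.4000
Macro-precision = mean = (0.8000 + 0.7500 + 0.7143 + 0.4000) / 4 = 0.666

0.666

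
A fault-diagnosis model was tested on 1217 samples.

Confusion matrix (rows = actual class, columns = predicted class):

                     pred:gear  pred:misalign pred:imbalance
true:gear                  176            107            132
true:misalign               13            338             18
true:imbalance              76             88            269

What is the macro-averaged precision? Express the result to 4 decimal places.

0.6468

Per-class precision (TP/(TP+FP)):
  gear: TP=176, FP=13+76=89 → 176/265 = 0.66415
  misalign: TP=338, FP=107+88=195 → 338/533 = 0.63415
  imbalance: TP=269, FP=132+18=150 → 269/419 = 0.64200
Macro-precision = mean = (0.66415 + 0.63415 + 0.64200) / 3 = 0.6468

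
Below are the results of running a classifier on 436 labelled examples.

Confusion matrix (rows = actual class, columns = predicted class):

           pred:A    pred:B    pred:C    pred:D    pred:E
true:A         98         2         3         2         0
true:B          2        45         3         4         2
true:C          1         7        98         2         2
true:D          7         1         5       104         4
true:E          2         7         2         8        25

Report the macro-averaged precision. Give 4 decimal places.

0.8248

Per-class precision (TP/(TP+FP)):
  A: TP=98, FP=2+1+7+2=12 → 98/110 = 0.89091
  B: TP=45, FP=2+7+1+7=17 → 45/62 = 0.72581
  C: TP=98, FP=3+3+5+2=13 → 98/111 = 0.88288
  D: TP=104, FP=2+4+2+8=16 → 104/120 = 0.86667
  E: TP=25, FP=0+2+2+4=8 → 25/33 = 0.75758
Macro-precision = mean = (0.89091 + 0.72581 + 0.88288 + 0.86667 + 0.75758) / 5 = 0.8248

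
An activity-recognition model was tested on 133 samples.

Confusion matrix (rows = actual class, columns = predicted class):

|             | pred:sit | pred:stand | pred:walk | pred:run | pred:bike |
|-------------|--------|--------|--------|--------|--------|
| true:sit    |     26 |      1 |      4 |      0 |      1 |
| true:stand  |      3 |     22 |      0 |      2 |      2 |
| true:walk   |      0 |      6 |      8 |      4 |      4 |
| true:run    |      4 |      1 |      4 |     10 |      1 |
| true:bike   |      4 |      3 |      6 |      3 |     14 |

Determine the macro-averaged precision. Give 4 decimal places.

0.5791

Per-class precision (TP/(TP+FP)):
  sit: TP=26, FP=3+0+4+4=11 → 26/37 = 0.70270
  stand: TP=22, FP=1+6+1+3=11 → 22/33 = 0.66667
  walk: TP=8, FP=4+0+4+6=14 → 8/22 = 0.36364
  run: TP=10, FP=0+2+4+3=9 → 10/19 = 0.52632
  bike: TP=14, FP=1+2+4+1=8 → 14/22 = 0.63636
Macro-precision = mean = (0.70270 + 0.66667 + 0.36364 + 0.52632 + 0.63636) / 5 = 0.5791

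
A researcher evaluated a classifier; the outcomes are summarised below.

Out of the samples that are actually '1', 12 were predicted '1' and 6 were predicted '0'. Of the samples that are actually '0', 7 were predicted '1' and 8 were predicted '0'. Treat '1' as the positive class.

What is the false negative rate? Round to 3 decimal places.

0.333

FNR = FN/(FN+TP) = 6/(6+12) = 0.333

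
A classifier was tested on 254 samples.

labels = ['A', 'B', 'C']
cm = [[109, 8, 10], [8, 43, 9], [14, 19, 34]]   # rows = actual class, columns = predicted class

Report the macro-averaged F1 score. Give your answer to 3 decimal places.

0.691

Per-class F1 score (2·TP/(2·TP+FP+FN)):
  A: TP=109, FP=8+14=22, FN=8+10=18 → 218/258 = 0.8450
  B: TP=43, FP=8+19=27, FN=8+9=17 → 86/130 = 0.6615
  C: TP=34, FP=10+9=19, FN=14+19=33 → 68/120 = 0.5667
Macro-F1 score = mean = (0.8450 + 0.6615 + 0.5667) / 3 = 0.691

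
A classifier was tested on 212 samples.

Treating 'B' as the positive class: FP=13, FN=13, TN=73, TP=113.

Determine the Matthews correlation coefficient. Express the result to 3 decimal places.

MCC = (TP·TN − FP·FN) / √((TP+FP)(TP+FN)(TN+FP)(TN+FN))
Numerator = 113·73 − 13·13 = 8080
Denominator = √(126·126·86·86) = √117418896 = 10836.0000
MCC = 8080 / 10836.0000 = 0.746

0.746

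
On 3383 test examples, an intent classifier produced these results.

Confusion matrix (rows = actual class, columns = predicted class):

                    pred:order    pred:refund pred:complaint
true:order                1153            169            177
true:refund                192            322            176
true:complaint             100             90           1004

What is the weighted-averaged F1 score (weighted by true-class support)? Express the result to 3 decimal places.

0.728

Per-class F1 score (2·TP/(2·TP+FP+FN)):
  order: TP=1153, FP=192+100=292, FN=169+177=346 → 2306/2944 = 0.7833
  refund: TP=322, FP=169+90=259, FN=192+176=368 → 644/1271 = 0.5067
  complaint: TP=1004, FP=177+176=353, FN=100+90=190 → 2008/2551 = 0.7871
Weighted-F1 score = Σ (supportᵢ/N)·F1 scoreᵢ with N=3383: (1499/3383)·0.7833 + (690/3383)·0.5067 + (1194/3383)·0.7871 = 0.728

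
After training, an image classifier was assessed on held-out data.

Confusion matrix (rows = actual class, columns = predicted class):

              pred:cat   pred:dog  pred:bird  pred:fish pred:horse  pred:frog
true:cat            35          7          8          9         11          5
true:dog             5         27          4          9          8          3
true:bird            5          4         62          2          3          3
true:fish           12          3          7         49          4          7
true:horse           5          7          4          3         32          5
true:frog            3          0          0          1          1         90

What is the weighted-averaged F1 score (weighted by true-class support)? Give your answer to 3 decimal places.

Per-class F1 score (2·TP/(2·TP+FP+FN)):
  cat: TP=35, FP=5+5+12+5+3=30, FN=7+8+9+11+5=40 → 70/140 = 0.5000
  dog: TP=27, FP=7+4+3+7+0=21, FN=5+4+9+8+3=29 → 54/104 = 0.5192
  bird: TP=62, FP=8+4+7+4+0=23, FN=5+4+2+3+3=17 → 124/164 = 0.7561
  fish: TP=49, FP=9+9+2+3+1=24, FN=12+3+7+4+7=33 → 98/155 = 0.6323
  horse: TP=32, FP=11+8+3+4+1=27, FN=5+7+4+3+5=24 → 64/115 = 0.5565
  frog: TP=90, FP=5+3+3+7+5=23, FN=3+0+0+1+1=5 → 180/208 = 0.8654
Weighted-F1 score = Σ (supportᵢ/N)·F1 scoreᵢ with N=443: (75/443)·0.5000 + (56/443)·0.5192 + (79/443)·0.7561 + (82/443)·0.6323 + (56/443)·0.5565 + (95/443)·0.8654 = 0.658

0.658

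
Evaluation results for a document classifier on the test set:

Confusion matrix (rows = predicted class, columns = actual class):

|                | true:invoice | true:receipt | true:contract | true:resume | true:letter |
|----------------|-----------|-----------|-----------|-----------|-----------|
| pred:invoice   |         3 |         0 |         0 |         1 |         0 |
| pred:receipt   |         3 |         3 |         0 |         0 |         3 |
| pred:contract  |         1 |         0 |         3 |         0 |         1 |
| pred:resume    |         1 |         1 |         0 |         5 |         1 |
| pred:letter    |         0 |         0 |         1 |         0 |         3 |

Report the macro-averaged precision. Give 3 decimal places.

Per-class precision (TP/(TP+FP)):
  invoice: TP=3, FP=0+0+1+0=1 → 3/4 = 0.7500
  receipt: TP=3, FP=3+0+0+3=6 → 3/9 = 0.3333
  contract: TP=3, FP=1+0+0+1=2 → 3/5 = 0.6000
  resume: TP=5, FP=1+1+0+1=3 → 5/8 = 0.6250
  letter: TP=3, FP=0+0+1+0=1 → 3/4 = 0.7500
Macro-precision = mean = (0.7500 + 0.3333 + 0.6000 + 0.6250 + 0.7500) / 5 = 0.612

0.612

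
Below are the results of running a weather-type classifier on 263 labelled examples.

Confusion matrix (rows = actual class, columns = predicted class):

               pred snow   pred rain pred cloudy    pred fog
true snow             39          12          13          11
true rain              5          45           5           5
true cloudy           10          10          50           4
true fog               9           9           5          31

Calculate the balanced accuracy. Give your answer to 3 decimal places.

0.630

Balanced accuracy = mean of per-class recall.
  snow: recall = 39/75 = 0.5200
  rain: recall = 45/60 = 0.7500
  cloudy: recall = 50/74 = 0.6757
  fog: recall = 31/54 = 0.5741
Mean = (0.5200 + 0.7500 + 0.6757 + 0.5741) / 4 = 0.630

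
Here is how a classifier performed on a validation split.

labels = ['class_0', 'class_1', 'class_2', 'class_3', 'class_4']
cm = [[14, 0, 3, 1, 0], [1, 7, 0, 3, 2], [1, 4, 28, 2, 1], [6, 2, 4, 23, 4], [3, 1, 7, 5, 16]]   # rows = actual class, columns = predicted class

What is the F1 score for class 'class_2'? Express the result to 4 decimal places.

F1 score = 2·TP/(2·TP+FP+FN).
class_2: TP=28, FP=3+0+4+7=14, FN=1+4+2+1=8 → 56/78 = 0.71795

0.7179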